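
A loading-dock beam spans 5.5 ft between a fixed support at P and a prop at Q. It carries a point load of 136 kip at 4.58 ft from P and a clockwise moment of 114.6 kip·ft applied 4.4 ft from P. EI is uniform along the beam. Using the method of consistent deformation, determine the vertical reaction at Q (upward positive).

Take the reaction at Q as the redundant and release it; the primary structure is a cantilever fixed at P.
Free-end deflection of the primary structure under the applied loading (downward +):
  point load 136 at a = 4.58: Pa²(3L − a)/(6EI) = 5668/EI
  clockwise couple 114.6 at a = 4.4: M₀a(2L − a)/(2EI) = 1664/EI
  δ_0 = 7332/EI
Flexibility coefficient — unit upward force at Q: δ_{QQ} = L³/(3EI) = 55.46/EI.
The prop prevents deflection at Q: R_Q = δ_0/δ_{QQ} = 7332/55.46 = 132.2 kip.

R_Q = 132.2 kip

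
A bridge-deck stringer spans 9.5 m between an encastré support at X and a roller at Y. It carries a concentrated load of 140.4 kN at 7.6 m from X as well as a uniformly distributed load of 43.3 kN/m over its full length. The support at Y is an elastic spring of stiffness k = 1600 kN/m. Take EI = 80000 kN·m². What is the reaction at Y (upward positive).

R_Y = 215.4 kN

Remove the prop at Y; the released (primary) structure is a cantilever built in at X.
Free-end deflection of the primary structure under the applied loading (downward +):
  point load 140.4 at a = 7.6: Pa²(3L − a)/(6EI) = 28248/EI
  UDL 43.3: wL⁴/(8EI) = 44085/EI
  δ_0 = 72333/EI
Tip deflection under a unit load at Y: L³/(3EI) = 285.8/EI.
With EI = 80000 kN·m²: δ_0 = 0.90417 m and δ_{YY} = 0.003572 m/kN.
Compatibility — the spring shortens by R_Y/k under the reaction it provides: δ_0 − R_Y·δ_{YY} = R_Y/k. With 1/k = 0.000625 m/kN, R_Y = δ_0 / (δ_{YY} + 1/k) = 0.90417 / (0.003572 + 0.000625) = 215.4 kN.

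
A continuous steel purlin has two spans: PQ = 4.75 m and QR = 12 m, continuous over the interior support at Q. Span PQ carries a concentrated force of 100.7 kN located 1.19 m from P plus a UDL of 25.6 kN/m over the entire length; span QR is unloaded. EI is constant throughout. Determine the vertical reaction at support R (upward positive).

Release continuity at Q by inserting a hinge; the redundant is the internal moment M_Q. The primary structure is two simply-supported spans PQ and QR.
Rotations at Q on the released spans (each span's end-slope, ×1/EI):
  span PQ: point load 100.7 at a = 1.19: Pab(L + a)/(6LEI) = 88.91/EI
  span PQ: UDL 25.6: wL³/(24EI) = 114.3/EI
  relative rotation θ_0 = (203.2 + 0)/EI = 203.2/EI
A unit hogging moment at Q produces rotation L₁/(3EI) + L₂/(3EI) = 5.583/EI.
Slope continuity at Q: θ_0 = M_Q·5.583/EI, so M_Q = 203.2/5.583 = 36.4 kN·m (hogging).
Span QR, ΣM about R: R_Q^{QR}·12 = 0 + 36.4, so R_Q^{QR} = 3.033 kN and R_R = 0 − 3.033 = -3.033 kN.

R_R = -3.033 kN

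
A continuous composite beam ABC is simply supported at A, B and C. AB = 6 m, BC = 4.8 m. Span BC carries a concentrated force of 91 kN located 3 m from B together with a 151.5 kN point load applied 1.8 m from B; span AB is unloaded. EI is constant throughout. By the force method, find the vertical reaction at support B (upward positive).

Take M_B as the redundant. Released structure: two simple spans AB and BC with a hinge at B.
Rotations at B on the released spans (each span's end-slope, ×1/EI):
  span BC: point load 91 at a = 3: Pab(L + b)/(6LEI) = 112.6/EI
  span BC: point load 151.5 at a = 1.8: Pab(L + b)/(6LEI) = 221.6/EI
  relative rotation θ_0 = (0 + 334.2)/EI = 334.2/EI
A unit hogging moment at B produces rotation L₁/(3EI) + L₂/(3EI) = 3.6/EI.
Slope continuity at B: θ_0 = M_B·3.6/EI, so M_B = 334.2/3.6 = 92.83 kN·m (hogging).
Span AB, ΣM about A with M_B applied at B: R_B^{AB}·6 = 0 + 92.83, so R_B^{AB} = 15.47 kN and R_A = 0 − 15.47 = -15.47 kN.
Span BC, ΣM about C: R_B^{BC}·4.8 = 618.3 + 92.83, so R_B^{BC} = 148.2 kN and R_C = 242.5 − 148.2 = 94.35 kN.
R_B = 15.47 + 148.2 = 163.6 kN.

R_B = 163.6 kN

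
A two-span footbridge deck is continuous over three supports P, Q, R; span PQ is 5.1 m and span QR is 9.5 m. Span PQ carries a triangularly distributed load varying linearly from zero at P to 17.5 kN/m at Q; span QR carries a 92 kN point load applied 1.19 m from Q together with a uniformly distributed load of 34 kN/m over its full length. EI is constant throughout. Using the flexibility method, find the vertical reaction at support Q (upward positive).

Insert a hinge at Q; M_Q is the redundant, and each span becomes simply supported.
Discontinuity in slope at Q on the released structure — sum the simple-span end rotations:
  span PQ: triangular load, peak 17.5: w₀L³/(45EI) = 51.59/EI
  span QR: point load 92 at a = 1.19: Pab(L + b)/(6LEI) = 284.3/EI
  span QR: UDL 34: wL³/(24EI) = 1215/EI
  relative rotation θ_0 = (51.59 + 1499)/EI = 1550/EI
A unit hogging moment at Q produces rotation L₁/(3EI) + L₂/(3EI) = 4.867/EI.
Slope continuity at Q: θ_0 = M_Q·4.867/EI, so M_Q = 1550/4.867 = 318.6 kN·m (hogging).
Span PQ, ΣM about P with M_Q applied at Q: R_Q^{PQ}·5.1 = 151.7 + 318.6, so R_Q^{PQ} = 92.22 kN and R_P = 44.62 − 92.22 = -47.59 kN.
Span QR, ΣM about R: R_Q^{QR}·9.5 = 2299 + 318.6, so R_Q^{QR} = 275.5 kN and R_R = 415 − 275.5 = 139.5 kN.
R_Q = 92.22 + 275.5 = 367.7 kN.

R_Q = 367.7 kN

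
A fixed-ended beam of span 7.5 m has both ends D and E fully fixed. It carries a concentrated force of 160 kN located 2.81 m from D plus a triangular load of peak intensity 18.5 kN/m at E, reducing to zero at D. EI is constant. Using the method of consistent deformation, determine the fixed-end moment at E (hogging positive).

Release both end moments; the primary structure is a simply-supported span DE with redundants M_D and M_E.
End rotations of the released simple span under the applied load (×1/EI):
  at D: point load 160 at a = 2.81: Pab(L + b)/(6LEI) = 571.2/EI
  at E: point load 160 at a = 2.81: Pab(L + a)/(6LEI) = 483.1/EI
  at D: triangular load, peak 18.5: 7w₀L³/(360EI) = 151.8/EI
  at E: triangular load, peak 18.5: w₀L³/(45EI) = 173.4/EI
  θ_D0 = 723/EI,  θ_E0 = 656.5/EI
Flexibility coefficients: a unit moment at one end gives L/(3EI) there and L/(6EI) at the far end, so f₁₁ = f₂₂ = 2.5/EI and f₁₂ = f₂₁ = 1.25/EI.
Compatibility — zero rotation at each built-in end:
  2.5 M_D + 1.25 M_E = 723
  1.25 M_D + 2.5 M_E = 656.5
Solving the pair gives M_D = 210.5 kN·m and M_E = 157.4 kN·m (hogging).

M_E = 157.4 kN·m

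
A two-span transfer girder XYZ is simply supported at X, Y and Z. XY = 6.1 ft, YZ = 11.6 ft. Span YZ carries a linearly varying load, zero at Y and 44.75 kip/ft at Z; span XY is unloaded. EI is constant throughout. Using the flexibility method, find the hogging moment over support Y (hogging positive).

M_Y = 230.2 kip·ft

Insert a hinge at Y; M_Y is the redundant, and each span becomes simply supported.
End slopes at the hinge Y, treating each span as simply supported:
  span YZ: triangular load, peak 44.75: 7w₀L³/(360EI) = 1358/EI
  relative rotation θ_0 = (0 + 1358)/EI = 1358/EI
A unit hogging moment at Y produces rotation L₁/(3EI) + L₂/(3EI) = 5.9/EI.
Slope continuity at Y: θ_0 = M_Y·5.9/EI, so M_Y = 1358/5.9 = 230.2 kip·ft (hogging).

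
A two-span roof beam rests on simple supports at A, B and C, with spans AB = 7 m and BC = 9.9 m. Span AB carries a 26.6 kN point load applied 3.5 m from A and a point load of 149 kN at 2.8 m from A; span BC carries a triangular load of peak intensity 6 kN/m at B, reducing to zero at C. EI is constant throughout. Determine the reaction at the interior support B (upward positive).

Insert a hinge at B; M_B is the redundant, and each span becomes simply supported.
Rotations at B on the released spans (each span's end-slope, ×1/EI):
  span AB: point load 26.6 at a = 3.5: Pab(L + a)/(6LEI) = 81.46/EI
  span AB: point load 149 at a = 2.8: Pab(L + a)/(6LEI) = 408.9/EI
  span BC: triangular load, peak 6: w₀L³/(45EI) = 129.4/EI
  relative rotation θ_0 = (490.3 + 129.4)/EI = 619.7/EI
A unit hogging moment at B produces rotation L₁/(3EI) + L₂/(3EI) = 5.633/EI.
Slope continuity at B: θ_0 = M_B·5.633/EI, so M_B = 619.7/5.633 = 110 kN·m (hogging).
Span AB, ΣM about A with M_B applied at B: R_B^{AB}·7 = 510.3 + 110, so R_B^{AB} = 88.61 kN and R_A = 175.6 − 88.61 = 86.99 kN.
Span BC, ΣM about C: R_B^{BC}·9.9 = 196 + 110, so R_B^{BC} = 30.91 kN and R_C = 29.7 − 30.91 = -1.212 kN.
R_B = 88.61 + 30.91 = 119.5 kN.

R_B = 119.5 kN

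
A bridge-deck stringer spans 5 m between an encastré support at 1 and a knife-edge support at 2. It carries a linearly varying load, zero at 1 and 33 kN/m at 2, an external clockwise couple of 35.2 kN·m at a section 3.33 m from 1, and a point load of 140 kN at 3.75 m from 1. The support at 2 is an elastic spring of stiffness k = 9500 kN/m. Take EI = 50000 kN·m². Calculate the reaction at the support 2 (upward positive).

Take the reaction at 2 as the redundant and release it; the primary structure is a cantilever fixed at 1.
Downward deflection at the released point 2 due to the loads:
  triangular load, peak 33 at the free end: 11w₀L⁴/(120EI) = 1891/EI
  clockwise couple 35.2 at a = 3.33: M₀a(2L − a)/(2EI) = 390.9/EI
  point load 140 at a = 3.75: Pa²(3L − a)/(6EI) = 3691/EI
  δ_0 = 5973/EI
Flexibility coefficient — unit upward force at 2: δ_{22} = L³/(3EI) = 41.67/EI.
With EI = 50000 kN·m²: δ_0 = 0.11946 m and δ_{22} = 0.000833 m/kN.
Compatibility — the spring shortens by R_2/k under the reaction it provides: δ_0 − R_2·δ_{22} = R_2/k. With 1/k = 0.000105 m/kN, R_2 = δ_0 / (δ_{22} + 1/k) = 0.11946 / (0.000833 + 0.000105) = 127.3 kN.

R_2 = 127.3 kN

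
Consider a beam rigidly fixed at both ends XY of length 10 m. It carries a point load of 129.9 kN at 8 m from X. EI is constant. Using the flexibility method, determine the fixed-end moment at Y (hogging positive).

Release both end moments; the primary structure is a simply-supported span XY with redundants M_X and M_Y.
End rotations of the released simple span under the applied load (×1/EI):
  at X: point load 129.9 at a = 8: Pab(L + b)/(6LEI) = 415.7/EI
  at Y: point load 129.9 at a = 8: Pab(L + a)/(6LEI) = 623.5/EI
  θ_X0 = 415.7/EI,  θ_Y0 = 623.5/EI
Flexibility coefficients: a unit moment at one end gives L/(3EI) there and L/(6EI) at the far end, so f₁₁ = f₂₂ = 3.333/EI and f₁₂ = f₂₁ = 1.667/EI.
Compatibility — zero rotation at each built-in end:
  3.333 M_X + 1.667 M_Y = 415.7
  1.667 M_X + 3.333 M_Y = 623.5
Solving the pair gives M_X = 41.57 kN·m and M_Y = 166.3 kN·m (hogging).

M_Y = 166.3 kN·m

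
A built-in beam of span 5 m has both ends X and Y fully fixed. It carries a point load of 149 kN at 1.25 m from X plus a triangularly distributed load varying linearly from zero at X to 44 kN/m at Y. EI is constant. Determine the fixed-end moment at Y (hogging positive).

Release both end moments; the primary structure is a simply-supported span XY with redundants M_X and M_Y.
On the primary (simply-supported) span, the end slopes from the loading are:
  at X: point load 149 at a = 1.25: Pab(L + b)/(6LEI) = 203.7/EI
  at Y: point load 149 at a = 1.25: Pab(L + a)/(6LEI) = 145.5/EI
  at X: triangular load, peak 44: 7w₀L³/(360EI) = 106.9/EI
  at Y: triangular load, peak 44: w₀L³/(45EI) = 122.2/EI
  θ_X0 = 310.7/EI,  θ_Y0 = 267.7/EI
Flexibility coefficients: a unit moment at one end gives L/(3EI) there and L/(6EI) at the far end, so f₁₁ = f₂₂ = 1.667/EI and f₁₂ = f₂₁ = 0.8333/EI.
Compatibility — zero rotation at each built-in end:
  1.667 M_X + 0.8333 M_Y = 310.7
  0.8333 M_X + 1.667 M_Y = 267.7
Solving the pair gives M_X = 141.4 kN·m and M_Y = 89.92 kN·m (hogging).

M_Y = 89.92 kN·m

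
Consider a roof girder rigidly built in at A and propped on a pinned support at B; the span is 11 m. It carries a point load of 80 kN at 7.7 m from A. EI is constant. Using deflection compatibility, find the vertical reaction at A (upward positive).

R_A = 34.92 kN

Release the roller at B. Primary structure: cantilever fixed at A.
Downward deflection at the released point B due to the loads:
  point load 80 at a = 7.7: Pa²(3L − a)/(6EI) = 20000/EI
Flexibility coefficient — unit upward force at B: δ_{BB} = L³/(3EI) = 443.7/EI.
The prop prevents deflection at B: R_B = δ_0/δ_{BB} = 20000/443.7 = 45.08 kN.
Vertical equilibrium: R_A = ΣP − R_B = 80 − 45.08 = 34.92 kN.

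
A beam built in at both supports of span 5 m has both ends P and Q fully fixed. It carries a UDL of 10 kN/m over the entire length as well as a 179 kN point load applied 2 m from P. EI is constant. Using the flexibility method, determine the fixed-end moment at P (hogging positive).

Release both end moments; the primary structure is a simply-supported span PQ with redundants M_P and M_Q.
End rotations of the released simple span under the applied load (×1/EI):
  at P: UDL 10: wL³/(24EI) = 52.08/EI
  at Q: UDL 10: wL³/(24EI) = 52.08/EI
  at P: point load 179 at a = 2: Pab(L + b)/(6LEI) = 286.4/EI
  at Q: point load 179 at a = 2: Pab(L + a)/(6LEI) = 250.6/EI
  θ_P0 = 338.5/EI,  θ_Q0 = 302.7/EI
Flexibility coefficients: a unit moment at one end gives L/(3EI) there and L/(6EI) at the far end, so f₁₁ = f₂₂ = 1.667/EI and f₁₂ = f₂₁ = 0.8333/EI.
Compatibility — zero rotation at each built-in end:
  1.667 M_P + 0.8333 M_Q = 338.5
  0.8333 M_P + 1.667 M_Q = 302.7
Solving the pair gives M_P = 149.7 kN·m and M_Q = 106.8 kN·m (hogging).

M_P = 149.7 kN·m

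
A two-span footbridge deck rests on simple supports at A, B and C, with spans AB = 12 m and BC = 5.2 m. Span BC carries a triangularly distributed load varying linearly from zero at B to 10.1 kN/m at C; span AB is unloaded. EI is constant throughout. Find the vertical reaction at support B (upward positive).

R_B = 10.08 kN

Insert a hinge at B; M_B is the redundant, and each span becomes simply supported.
End slopes at the hinge B, treating each span as simply supported:
  span BC: triangular load, peak 10.1: 7w₀L³/(360EI) = 27.61/EI
  relative rotation θ_0 = (0 + 27.61)/EI = 27.61/EI
A unit hogging moment at B produces rotation L₁/(3EI) + L₂/(3EI) = 5.733/EI.
Slope continuity at B: θ_0 = M_B·5.733/EI, so M_B = 27.61/5.733 = 4.816 kN·m (hogging).
Span AB, ΣM about A with M_B applied at B: R_B^{AB}·12 = 0 + 4.816, so R_B^{AB} = 0.4014 kN and R_A = 0 − 0.4014 = -0.4014 kN.
Span BC, ΣM about C: R_B^{BC}·5.2 = 45.52 + 4.816, so R_B^{BC} = 9.68 kN and R_C = 26.26 − 9.68 = 16.58 kN.
R_B = 0.4014 + 9.68 = 10.08 kN.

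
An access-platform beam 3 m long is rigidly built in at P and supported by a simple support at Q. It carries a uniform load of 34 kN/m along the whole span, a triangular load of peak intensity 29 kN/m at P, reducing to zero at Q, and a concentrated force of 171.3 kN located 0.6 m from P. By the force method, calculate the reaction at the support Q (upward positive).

R_Q = 56.54 kN

Release the roller at Q. Primary structure: cantilever fixed at P.
Downward deflection at the released point Q due to the loads:
  UDL 34: wL⁴/(8EI) = 344.2/EI
  triangular load, peak 29 at the fixed end: w₀L⁴/(30EI) = 78.3/EI
  point load 171.3 at a = 0.6: Pa²(3L − a)/(6EI) = 86.34/EI
  δ_0 = 508.9/EI
Tip deflection under a unit load at Q: L³/(3EI) = 9/EI.
The prop prevents deflection at Q: R_Q = δ_0/δ_{QQ} = 508.9/9 = 56.54 kN.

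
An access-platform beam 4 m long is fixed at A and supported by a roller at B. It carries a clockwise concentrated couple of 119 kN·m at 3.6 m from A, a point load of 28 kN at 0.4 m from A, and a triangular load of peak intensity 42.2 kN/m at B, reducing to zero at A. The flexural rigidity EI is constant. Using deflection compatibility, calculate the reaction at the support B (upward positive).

Take the reaction at B as the redundant and release it; the primary structure is a cantilever fixed at A.
Downward deflection at the released point B due to the loads:
  clockwise couple 119 at a = 3.6: M₀a(2L − a)/(2EI) = 942.5/EI
  point load 28 at a = 0.4: Pa²(3L − a)/(6EI) = 8.661/EI
  triangular load, peak 42.2 at the free end: 11w₀L⁴/(120EI) = 990.3/EI
  δ_0 = 1941/EI
Flexibility coefficient — unit upward force at B: δ_{BB} = L³/(3EI) = 21.33/EI.
Compatibility at B: δ_0 − R_B·δ_{BB} = 0, so R_B = 1941/21.33 = 91 kN.

R_B = 91 kN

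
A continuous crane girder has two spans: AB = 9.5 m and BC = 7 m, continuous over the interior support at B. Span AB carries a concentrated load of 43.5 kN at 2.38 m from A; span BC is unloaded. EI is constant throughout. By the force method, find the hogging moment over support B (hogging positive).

M_B = 27.93 kN·m

Take M_B as the redundant. Released structure: two simple spans AB and BC with a hinge at B.
End slopes at the hinge B, treating each span as simply supported:
  span AB: point load 43.5 at a = 2.38: Pab(L + a)/(6LEI) = 153.6/EI
  relative rotation θ_0 = (153.6 + 0)/EI = 153.6/EI
A unit hogging moment at B produces rotation L₁/(3EI) + L₂/(3EI) = 5.5/EI.
Compatibility: M_B·(L₁+L₂)/(3EI) = θ_0, giving M_B = 27.93 kN·m (hogging).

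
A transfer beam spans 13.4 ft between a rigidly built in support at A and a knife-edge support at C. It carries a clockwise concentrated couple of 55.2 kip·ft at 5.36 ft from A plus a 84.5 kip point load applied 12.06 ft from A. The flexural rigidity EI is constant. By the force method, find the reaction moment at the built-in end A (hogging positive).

Release the roller at C. Primary structure: cantilever fixed at A.
Primary-structure tip deflection at C by superposition:
  clockwise couple 55.2 at a = 5.36: M₀a(2L − a)/(2EI) = 3172/EI
  point load 84.5 at a = 12.06: Pa²(3L − a)/(6EI) = 57640/EI
  δ_0 = 60812/EI
Flexibility coefficient — unit upward force at C: δ_{CC} = L³/(3EI) = 802/EI.
Compatibility at C: δ_0 − R_C·δ_{CC} = 0, so R_C = 60812/802 = 75.82 kip.
Moment equilibrium about A: M_A = Σ(load moments about A) − R_C·L = 1074 − 75.82×13.4 = 58.26 kip·ft.

M_A = 58.26 kip·ft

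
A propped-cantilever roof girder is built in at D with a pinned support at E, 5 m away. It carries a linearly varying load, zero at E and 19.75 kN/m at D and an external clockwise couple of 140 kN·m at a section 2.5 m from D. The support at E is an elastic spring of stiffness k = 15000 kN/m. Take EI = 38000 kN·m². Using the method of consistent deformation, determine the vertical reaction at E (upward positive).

Choose R_E as the redundant. The primary structure is the cantilever fixed at D.
Free-end deflection of the primary structure under the applied loading (downward +):
  triangular load, peak 19.75 at the fixed end: w₀L⁴/(30EI) = 411.5/EI
  clockwise couple 140 at a = 2.5: M₀a(2L − a)/(2EI) = 1312/EI
  δ_0 = 1724/EI
Tip deflection under a unit load at E: L³/(3EI) = 41.67/EI.
With EI = 38000 kN·m²: δ_0 = 0.045367 m and δ_{EE} = 0.001096 m/kN.
Compatibility — the spring shortens by R_E/k under the reaction it provides: δ_0 − R_E·δ_{EE} = R_E/k. With 1/k = 0.000067 m/kN, R_E = δ_0 / (δ_{EE} + 1/k) = 0.045367 / (0.001096 + 0.000067) = 39 kN.

R_E = 39 kN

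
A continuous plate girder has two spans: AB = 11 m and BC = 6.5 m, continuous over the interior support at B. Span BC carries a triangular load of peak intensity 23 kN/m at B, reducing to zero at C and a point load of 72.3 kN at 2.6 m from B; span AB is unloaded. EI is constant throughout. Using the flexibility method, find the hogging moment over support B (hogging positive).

Take M_B as the redundant. Released structure: two simple spans AB and BC with a hinge at B.
Discontinuity in slope at B on the released structure — sum the simple-span end rotations:
  span BC: triangular load, peak 23: w₀L³/(45EI) = 140.4/EI
  span BC: point load 72.3 at a = 2.6: Pab(L + b)/(6LEI) = 195.5/EI
  relative rotation θ_0 = (0 + 335.9)/EI = 335.9/EI
A unit hogging moment at B produces rotation L₁/(3EI) + L₂/(3EI) = 5.833/EI.
Slope continuity at B: θ_0 = M_B·5.833/EI, so M_B = 335.9/5.833 = 57.58 kN·m (hogging).

M_B = 57.58 kN·m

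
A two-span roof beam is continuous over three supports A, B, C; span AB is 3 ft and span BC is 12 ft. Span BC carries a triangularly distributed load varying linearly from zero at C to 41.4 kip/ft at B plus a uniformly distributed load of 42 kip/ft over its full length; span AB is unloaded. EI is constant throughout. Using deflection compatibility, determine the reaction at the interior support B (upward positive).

Take M_B as the redundant. Released structure: two simple spans AB and BC with a hinge at B.
End slopes at the hinge B, treating each span as simply supported:
  span BC: triangular load, peak 41.4: w₀L³/(45EI) = 1590/EI
  span BC: UDL 42: wL³/(24EI) = 3024/EI
  relative rotation θ_0 = (0 + 4614)/EI = 4614/EI
A unit hogging moment at B produces rotation L₁/(3EI) + L₂/(3EI) = 5/EI.
Compatibility: M_B·(L₁+L₂)/(3EI) = θ_0, giving M_B = 922.8 kip·ft (hogging).
Span AB, ΣM about A with M_B applied at B: R_B^{AB}·3 = 0 + 922.8, so R_B^{AB} = 307.6 kip and R_A = 0 − 307.6 = -307.6 kip.
Span BC, ΣM about C: R_B^{BC}·12 = 5011 + 922.8, so R_B^{BC} = 494.5 kip and R_C = 752.4 − 494.5 = 257.9 kip.
R_B = 307.6 + 494.5 = 802.1 kip.

R_B = 802.1 kip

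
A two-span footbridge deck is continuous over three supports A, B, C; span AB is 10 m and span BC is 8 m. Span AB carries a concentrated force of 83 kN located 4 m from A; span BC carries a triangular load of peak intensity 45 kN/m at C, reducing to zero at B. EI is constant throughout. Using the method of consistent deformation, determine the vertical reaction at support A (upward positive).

R_A = 34.59 kN

Release continuity at B by inserting a hinge; the redundant is the internal moment M_B. The primary structure is two simply-supported spans AB and BC.
Discontinuity in slope at B on the released structure — sum the simple-span end rotations:
  span AB: point load 83 at a = 4: Pab(L + a)/(6LEI) = 464.8/EI
  span BC: triangular load, peak 45: 7w₀L³/(360EI) = 448/EI
  relative rotation θ_0 = (464.8 + 448)/EI = 912.8/EI
A unit hogging moment at B produces rotation L₁/(3EI) + L₂/(3EI) = 6/EI.
Slope continuity at B: θ_0 = M_B·6/EI, so M_B = 912.8/6 = 152.1 kN·m (hogging).
Span AB, ΣM about A with M_B applied at B: R_B^{AB}·10 = 332 + 152.1, so R_B^{AB} = 48.41 kN and R_A = 83 − 48.41 = 34.59 kN.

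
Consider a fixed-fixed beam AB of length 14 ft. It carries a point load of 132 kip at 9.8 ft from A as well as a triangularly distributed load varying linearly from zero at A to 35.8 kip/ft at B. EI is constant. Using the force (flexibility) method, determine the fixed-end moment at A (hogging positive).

M_A = 350.3 kip·ft

Take the two fixed-end moments M_A, M_B as redundants; the released structure is the simple span AB.
End rotations of the released simple span under the applied load (×1/EI):
  at A: point load 132 at a = 9.8: Pab(L + b)/(6LEI) = 1177/EI
  at B: point load 132 at a = 9.8: Pab(L + a)/(6LEI) = 1539/EI
  at A: triangular load, peak 35.8: 7w₀L³/(360EI) = 1910/EI
  at B: triangular load, peak 35.8: w₀L³/(45EI) = 2183/EI
  θ_A0 = 3087/EI,  θ_B0 = 3722/EI
Flexibility coefficients: a unit moment at one end gives L/(3EI) there and L/(6EI) at the far end, so f₁₁ = f₂₂ = 4.667/EI and f₁₂ = f₂₁ = 2.333/EI.
Compatibility — zero rotation at each built-in end:
  4.667 M_A + 2.333 M_B = 3087
  2.333 M_A + 4.667 M_B = 3722
Solving the pair gives M_A = 350.3 kip·ft and M_B = 622.5 kip·ft (hogging).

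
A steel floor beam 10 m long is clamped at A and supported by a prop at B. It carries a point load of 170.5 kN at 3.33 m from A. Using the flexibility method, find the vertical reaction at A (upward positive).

R_A = 145.3 kN

Choose R_B as the redundant. The primary structure is the cantilever fixed at A.
Downward deflection at the released point B due to the loads:
  point load 170.5 at a = 3.33: Pa²(3L − a)/(6EI) = 8404/EI
Flexibility coefficient — unit upward force at B: δ_{BB} = L³/(3EI) = 333.3/EI.
Compatibility at B: δ_0 − R_B·δ_{BB} = 0, so R_B = 8404/333.3 = 25.21 kN.
Vertical equilibrium: R_A = ΣP − R_B = 170.5 − 25.21 = 145.3 kN.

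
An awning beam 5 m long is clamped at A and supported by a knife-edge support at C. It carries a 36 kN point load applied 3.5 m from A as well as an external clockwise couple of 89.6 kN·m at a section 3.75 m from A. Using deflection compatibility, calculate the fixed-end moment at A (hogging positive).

M_A = -11.83 kN·m

Release the roller at C. Primary structure: cantilever fixed at A.
Deflection at C on the released cantilever, summing each load's contribution:
  point load 36 at a = 3.5: Pa²(3L − a)/(6EI) = 845.2/EI
  clockwise couple 89.6 at a = 3.75: M₀a(2L − a)/(2EI) = 1050/EI
  δ_0 = 1895/EI
Tip deflection under a unit load at C: L³/(3EI) = 41.67/EI.
The prop prevents deflection at C: R_C = δ_0/δ_{CC} = 1895/41.67 = 45.49 kN.
Moment equilibrium about A: M_A = Σ(load moments about A) − R_C·L = 215.6 − 45.49×5 = -11.83 kN·m.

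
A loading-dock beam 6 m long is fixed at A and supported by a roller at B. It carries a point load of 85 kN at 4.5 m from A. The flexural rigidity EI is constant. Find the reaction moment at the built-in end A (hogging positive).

Remove the prop at B; the released (primary) structure is a cantilever built in at A.
Deflection at B on the released cantilever, summing each load's contribution:
  point load 85 at a = 4.5: Pa²(3L − a)/(6EI) = 3873/EI
Flexibility coefficient — unit upward force at B: δ_{BB} = L³/(3EI) = 72/EI.
Compatibility at B: δ_0 − R_B·δ_{BB} = 0, so R_B = 3873/72 = 53.79 kN.
Moment equilibrium about A: M_A = Σ(load moments about A) − R_B·L = 382.5 − 53.79×6 = 59.77 kN·m.

M_A = 59.77 kN·m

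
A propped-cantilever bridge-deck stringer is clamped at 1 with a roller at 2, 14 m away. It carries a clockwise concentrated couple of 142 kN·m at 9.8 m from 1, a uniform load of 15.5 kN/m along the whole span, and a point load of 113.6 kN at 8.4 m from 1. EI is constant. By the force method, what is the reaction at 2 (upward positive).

Choose R_2 as the redundant. The primary structure is the cantilever fixed at 1.
Primary-structure tip deflection at 2 by superposition:
  clockwise couple 142 at a = 9.8: M₀a(2L − a)/(2EI) = 12664/EI
  UDL 15.5: wL⁴/(8EI) = 74431/EI
  point load 113.6 at a = 8.4: Pa²(3L − a)/(6EI) = 44887/EI
  δ_0 = 131982/EI
Flexibility coefficient — unit upward force at 2: δ_{22} = L³/(3EI) = 914.7/EI.
The prop prevents deflection at 2: R_2 = δ_0/δ_{22} = 131982/914.7 = 144.3 kN.

R_2 = 144.3 kN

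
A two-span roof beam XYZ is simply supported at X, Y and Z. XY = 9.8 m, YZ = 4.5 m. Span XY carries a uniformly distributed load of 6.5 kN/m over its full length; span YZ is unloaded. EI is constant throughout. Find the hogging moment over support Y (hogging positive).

Insert a hinge at Y; M_Y is the redundant, and each span becomes simply supported.
End slopes at the hinge Y, treating each span as simply supported:
  span XY: UDL 6.5: wL³/(24EI) = 254.9/EI
  relative rotation θ_0 = (254.9 + 0)/EI = 254.9/EI
A unit hogging moment at Y produces rotation L₁/(3EI) + L₂/(3EI) = 4.767/EI.
Compatibility: M_Y·(L₁+L₂)/(3EI) = θ_0, giving M_Y = 53.48 kN·m (hogging).

M_Y = 53.48 kN·m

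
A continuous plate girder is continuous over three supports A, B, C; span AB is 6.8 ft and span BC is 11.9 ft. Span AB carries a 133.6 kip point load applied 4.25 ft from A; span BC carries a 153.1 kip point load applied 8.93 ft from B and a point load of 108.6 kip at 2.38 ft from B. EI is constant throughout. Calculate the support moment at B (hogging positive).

M_B = 317 kip·ft

Take M_B as the redundant. Released structure: two simple spans AB and BC with a hinge at B.
End slopes at the hinge B, treating each span as simply supported:
  span AB: point load 133.6 at a = 4.25: Pab(L + a)/(6LEI) = 392.1/EI
  span BC: point load 153.1 at a = 8.93: Pab(L + b)/(6LEI) = 845.7/EI
  span BC: point load 108.6 at a = 2.38: Pab(L + b)/(6LEI) = 738.2/EI
  relative rotation θ_0 = (392.1 + 1584)/EI = 1976/EI
A unit hogging moment at B produces rotation L₁/(3EI) + L₂/(3EI) = 6.233/EI.
Slope continuity at B: θ_0 = M_B·6.233/EI, so M_B = 1976/6.233 = 317 kip·ft (hogging).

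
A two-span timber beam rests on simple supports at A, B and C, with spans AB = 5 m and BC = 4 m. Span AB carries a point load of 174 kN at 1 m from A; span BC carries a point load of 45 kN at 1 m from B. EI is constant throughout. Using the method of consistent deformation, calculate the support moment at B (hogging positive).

Insert a hinge at B; M_B is the redundant, and each span becomes simply supported.
End slopes at the hinge B, treating each span as simply supported:
  span AB: point load 174 at a = 1: Pab(L + a)/(6LEI) = 139.2/EI
  span BC: point load 45 at a = 1: Pab(L + b)/(6LEI) = 39.38/EI
  relative rotation θ_0 = (139.2 + 39.38)/EI = 178.6/EI
A unit hogging moment at B produces rotation L₁/(3EI) + L₂/(3EI) = 3/EI.
Slope continuity at B: θ_0 = M_B·3/EI, so M_B = 178.6/3 = 59.52 kN·m (hogging).

M_B = 59.52 kN·m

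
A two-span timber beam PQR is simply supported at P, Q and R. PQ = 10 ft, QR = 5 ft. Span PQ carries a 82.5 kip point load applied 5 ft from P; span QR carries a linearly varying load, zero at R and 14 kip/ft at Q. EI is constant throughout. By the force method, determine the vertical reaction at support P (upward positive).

Release continuity at Q by inserting a hinge; the redundant is the internal moment M_Q. The primary structure is two simply-supported spans PQ and QR.
Rotations at Q on the released spans (each span's end-slope, ×1/EI):
  span PQ: point load 82.5 at a = 5: Pab(L + a)/(6LEI) = 515.6/EI
  span QR: triangular load, peak 14: w₀L³/(45EI) = 38.89/EI
  relative rotation θ_0 = (515.6 + 38.89)/EI = 554.5/EI
A unit hogging moment at Q produces rotation L₁/(3EI) + L₂/(3EI) = 5/EI.
Compatibility: M_Q·(L₁+L₂)/(3EI) = θ_0, giving M_Q = 110.9 kip·ft (hogging).
Span PQ, ΣM about P with M_Q applied at Q: R_Q^{PQ}·10 = 412.5 + 110.9, so R_Q^{PQ} = 52.34 kip and R_P = 82.5 − 52.34 = 30.16 kip.

R_P = 30.16 kip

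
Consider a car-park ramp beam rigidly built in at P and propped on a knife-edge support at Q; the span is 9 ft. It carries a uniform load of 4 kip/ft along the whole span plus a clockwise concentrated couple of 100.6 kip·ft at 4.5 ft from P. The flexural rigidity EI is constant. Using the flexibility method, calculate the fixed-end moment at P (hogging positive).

Remove the prop at Q; the released (primary) structure is a cantilever built in at P.
Primary-structure tip deflection at Q by superposition:
  UDL 4: wL⁴/(8EI) = 3280/EI
  clockwise couple 100.6 at a = 4.5: M₀a(2L − a)/(2EI) = 3056/EI
  δ_0 = 6336/EI
Tip deflection under a unit load at Q: L³/(3EI) = 243/EI.
The prop prevents deflection at Q: R_Q = δ_0/δ_{QQ} = 6336/243 = 26.07 kip.
Moment equilibrium about P: M_P = Σ(load moments about P) − R_Q·L = 262.6 − 26.07×9 = 27.93 kip·ft.

M_P = 27.93 kip·ft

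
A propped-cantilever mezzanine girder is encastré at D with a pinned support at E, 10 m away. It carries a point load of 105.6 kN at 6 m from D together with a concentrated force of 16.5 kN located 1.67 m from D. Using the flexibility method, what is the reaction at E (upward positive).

Choose R_E as the redundant. The primary structure is the cantilever fixed at D.
Free-end deflection of the primary structure under the applied loading (downward +):
  point load 105.6 at a = 6: Pa²(3L − a)/(6EI) = 15206/EI
  point load 16.5 at a = 1.67: Pa²(3L − a)/(6EI) = 217.3/EI
  δ_0 = 15424/EI
Flexibility coefficient — unit upward force at E: δ_{EE} = L³/(3EI) = 333.3/EI.
Compatibility at E: δ_0 − R_E·δ_{EE} = 0, so R_E = 15424/333.3 = 46.27 kN.

R_E = 46.27 kN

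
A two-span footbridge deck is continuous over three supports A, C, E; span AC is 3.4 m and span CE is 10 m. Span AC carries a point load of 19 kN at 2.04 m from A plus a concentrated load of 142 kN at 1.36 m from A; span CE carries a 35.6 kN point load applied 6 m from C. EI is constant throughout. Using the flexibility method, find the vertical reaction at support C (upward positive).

R_C = 109.4 kN

Insert a hinge at C; M_C is the redundant, and each span becomes simply supported.
End slopes at the hinge C, treating each span as simply supported:
  span AC: point load 19 at a = 2.04: Pab(L + a)/(6LEI) = 14.06/EI
  span AC: point load 142 at a = 1.36: Pab(L + a)/(6LEI) = 91.93/EI
  span CE: point load 35.6 at a = 6: Pab(L + b)/(6LEI) = 199.4/EI
  relative rotation θ_0 = (106 + 199.4)/EI = 305.3/EI
A unit hogging moment at C produces rotation L₁/(3EI) + L₂/(3EI) = 4.467/EI.
Slope continuity at C: θ_0 = M_C·4.467/EI, so M_C = 305.3/4.467 = 68.36 kN·m (hogging).
Span AC, ΣM about A with M_C applied at C: R_C^{AC}·3.4 = 231.9 + 68.36, so R_C^{AC} = 88.31 kN and R_A = 161 − 88.31 = 72.69 kN.
Span CE, ΣM about E: R_C^{CE}·10 = 142.4 + 68.36, so R_C^{CE} = 21.08 kN and R_E = 35.6 − 21.08 = 14.52 kN.
R_C = 88.31 + 21.08 = 109.4 kN.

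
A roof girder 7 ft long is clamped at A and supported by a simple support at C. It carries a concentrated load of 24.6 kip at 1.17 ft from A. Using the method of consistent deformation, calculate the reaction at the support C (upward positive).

Take the reaction at C as the redundant and release it; the primary structure is a cantilever fixed at A.
Primary-structure tip deflection at C by superposition:
  point load 24.6 at a = 1.17: Pa²(3L − a)/(6EI) = 111.3/EI
Tip deflection under a unit load at C: L³/(3EI) = 114.3/EI.
The prop prevents deflection at C: R_C = δ_0/δ_{CC} = 111.3/114.3 = 0.9734 kip.

R_C = 0.9734 kip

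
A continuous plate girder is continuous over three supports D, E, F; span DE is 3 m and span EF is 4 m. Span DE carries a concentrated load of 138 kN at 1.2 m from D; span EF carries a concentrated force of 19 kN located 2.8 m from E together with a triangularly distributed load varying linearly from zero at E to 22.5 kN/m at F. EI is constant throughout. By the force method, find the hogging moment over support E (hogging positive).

Insert a hinge at E; M_E is the redundant, and each span becomes simply supported.
End slopes at the hinge E, treating each span as simply supported:
  span DE: point load 138 at a = 1.2: Pab(L + a)/(6LEI) = 69.55/EI
  span EF: point load 19 at a = 2.8: Pab(L + b)/(6LEI) = 13.83/EI
  span EF: triangular load, peak 22.5: 7w₀L³/(360EI) = 28/EI
  relative rotation θ_0 = (69.55 + 41.83)/EI = 111.4/EI
A unit hogging moment at E produces rotation L₁/(3EI) + L₂/(3EI) = 2.333/EI.
Slope continuity at E: θ_0 = M_E·2.333/EI, so M_E = 111.4/2.333 = 47.74 kN·m (hogging).

M_E = 47.74 kN·m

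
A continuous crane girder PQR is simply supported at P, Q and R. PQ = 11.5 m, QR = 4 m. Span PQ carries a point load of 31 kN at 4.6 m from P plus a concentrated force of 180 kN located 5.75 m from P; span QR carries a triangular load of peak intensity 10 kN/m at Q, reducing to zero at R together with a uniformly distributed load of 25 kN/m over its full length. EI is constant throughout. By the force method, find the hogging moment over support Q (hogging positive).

Take M_Q as the redundant. Released structure: two simple spans PQ and QR with a hinge at Q.
Rotations at Q on the released spans (each span's end-slope, ×1/EI):
  span PQ: point load 31 at a = 4.6: Pab(L + a)/(6LEI) = 229.6/EI
  span PQ: point load 180 at a = 5.75: Pab(L + a)/(6LEI) = 1488/EI
  span QR: triangular load, peak 10: w₀L³/(45EI) = 14.22/EI
  span QR: UDL 25: wL³/(24EI) = 66.67/EI
  relative rotation θ_0 = (1717 + 80.89)/EI = 1798/EI
A unit hogging moment at Q produces rotation L₁/(3EI) + L₂/(3EI) = 5.167/EI.
Slope continuity at Q: θ_0 = M_Q·5.167/EI, so M_Q = 1798/5.167 = 348.1 kN·m (hogging).

M_Q = 348.1 kN·m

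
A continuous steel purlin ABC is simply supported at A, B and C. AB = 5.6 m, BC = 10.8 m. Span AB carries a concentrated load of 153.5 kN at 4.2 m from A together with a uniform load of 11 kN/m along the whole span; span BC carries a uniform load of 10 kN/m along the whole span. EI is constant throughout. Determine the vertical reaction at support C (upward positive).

Insert a hinge at B; M_B is the redundant, and each span becomes simply supported.
End slopes at the hinge B, treating each span as simply supported:
  span AB: point load 153.5 at a = 4.2: Pab(L + a)/(6LEI) = 263.3/EI
  span AB: UDL 11: wL³/(24EI) = 80.49/EI
  span BC: UDL 10: wL³/(24EI) = 524.9/EI
  relative rotation θ_0 = (343.7 + 524.9)/EI = 868.6/EI
A unit hogging moment at B produces rotation L₁/(3EI) + L₂/(3EI) = 5.467/EI.
Compatibility: M_B·(L₁+L₂)/(3EI) = θ_0, giving M_B = 158.9 kN·m (hogging).
Span BC, ΣM about C: R_B^{BC}·10.8 = 583.2 + 158.9, so R_B^{BC} = 68.71 kN and R_C = 108 − 68.71 = 39.29 kN.

R_C = 39.29 kN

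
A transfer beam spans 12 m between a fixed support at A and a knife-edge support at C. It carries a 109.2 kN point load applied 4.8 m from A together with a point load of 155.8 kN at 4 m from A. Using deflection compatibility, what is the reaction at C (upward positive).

Choose R_C as the redundant. The primary structure is the cantilever fixed at A.
Deflection at C on the released cantilever, summing each load's contribution:
  point load 109.2 at a = 4.8: Pa²(3L − a)/(6EI) = 13083/EI
  point load 155.8 at a = 4: Pa²(3L − a)/(6EI) = 13295/EI
  δ_0 = 26378/EI
Flexibility coefficient — unit upward force at C: δ_{CC} = L³/(3EI) = 576/EI.
Compatibility at C: δ_0 − R_C·δ_{CC} = 0, so R_C = 26378/576 = 45.8 kN.

R_C = 45.8 kN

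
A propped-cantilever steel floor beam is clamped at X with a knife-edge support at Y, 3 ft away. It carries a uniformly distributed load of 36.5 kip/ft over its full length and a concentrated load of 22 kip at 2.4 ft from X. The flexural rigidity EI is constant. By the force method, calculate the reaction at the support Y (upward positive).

Take the reaction at Y as the redundant and release it; the primary structure is a cantilever fixed at X.
Deflection at Y on the released cantilever, summing each load's contribution:
  UDL 36.5: wL⁴/(8EI) = 369.6/EI
  point load 22 at a = 2.4: Pa²(3L − a)/(6EI) = 139.4/EI
  δ_0 = 509/EI
Tip deflection under a unit load at Y: L³/(3EI) = 9/EI.
The prop prevents deflection at Y: R_Y = δ_0/δ_{YY} = 509/9 = 56.55 kip.

R_Y = 56.55 kip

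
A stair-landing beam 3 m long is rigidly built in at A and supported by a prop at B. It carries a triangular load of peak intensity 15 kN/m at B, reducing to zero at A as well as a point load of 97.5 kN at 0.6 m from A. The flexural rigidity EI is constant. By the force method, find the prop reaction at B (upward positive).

Choose R_B as the redundant. The primary structure is the cantilever fixed at A.
Primary-structure tip deflection at B by superposition:
  triangular load, peak 15 at the free end: 11w₀L⁴/(120EI) = 111.4/EI
  point load 97.5 at a = 0.6: Pa²(3L − a)/(6EI) = 49.14/EI
  δ_0 = 160.5/EI
Tip deflection under a unit load at B: L³/(3EI) = 9/EI.
The prop prevents deflection at B: R_B = δ_0/δ_{BB} = 160.5/9 = 17.84 kN.

R_B = 17.84 kN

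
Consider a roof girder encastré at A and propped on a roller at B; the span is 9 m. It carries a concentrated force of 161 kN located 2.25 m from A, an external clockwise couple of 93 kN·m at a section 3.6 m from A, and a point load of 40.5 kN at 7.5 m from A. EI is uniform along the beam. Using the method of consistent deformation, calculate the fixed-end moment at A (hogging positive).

M_A = 271 kN·m

Take the reaction at B as the redundant and release it; the primary structure is a cantilever fixed at A.
Deflection at B on the released cantilever, summing each load's contribution:
  point load 161 at a = 2.25: Pa²(3L − a)/(6EI) = 3362/EI
  clockwise couple 93 at a = 3.6: M₀a(2L − a)/(2EI) = 2411/EI
  point load 40.5 at a = 7.5: Pa²(3L − a)/(6EI) = 7404/EI
  δ_0 = 13177/EI
Tip deflection under a unit load at B: L³/(3EI) = 243/EI.
Compatibility at B: δ_0 − R_B·δ_{BB} = 0, so R_B = 13177/243 = 54.22 kN.
Moment equilibrium about A: M_A = Σ(load moments about A) − R_B·L = 759 − 54.22×9 = 271 kN·m.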